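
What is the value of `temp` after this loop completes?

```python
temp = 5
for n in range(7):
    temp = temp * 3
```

Multiply by 3, 7 times: 5 * 3^7 = 10935
`temp` takes the values: 5 → 15 → 45 → 135 → 405 → 1215 → 3645 → 10935

Answer: 10935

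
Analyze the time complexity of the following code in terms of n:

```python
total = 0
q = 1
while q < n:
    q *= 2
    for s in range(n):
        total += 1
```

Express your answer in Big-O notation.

Each loop level contributes: log n × n. Multiplying the contributions gives O(n log n).

Answer: O(n log n)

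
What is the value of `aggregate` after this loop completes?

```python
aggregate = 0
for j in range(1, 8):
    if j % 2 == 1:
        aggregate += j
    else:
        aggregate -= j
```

Add odd, subtract even
`aggregate` takes the values: 0 → 1 → -1 → 2 → -2 → 3 → -3 → 4

Answer: 4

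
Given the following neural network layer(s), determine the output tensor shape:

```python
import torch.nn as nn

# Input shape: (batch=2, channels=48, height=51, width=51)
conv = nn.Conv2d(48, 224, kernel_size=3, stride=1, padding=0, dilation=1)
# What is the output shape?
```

Input: (2, 48, 51, 51) -> Output: (2, 224, 49, 49)

Answer: (2, 224, 49, 49)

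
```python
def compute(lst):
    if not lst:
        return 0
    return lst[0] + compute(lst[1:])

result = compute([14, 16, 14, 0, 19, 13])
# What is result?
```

14 + 16 + 14 + 0 + 19 + 13 + 0 = 76

Answer: 76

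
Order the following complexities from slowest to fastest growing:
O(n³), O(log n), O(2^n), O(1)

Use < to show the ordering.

Ordered by growth rate: O(1) < O(log n) < O(n³) < O(2^n)

Answer: O(1) < O(log n) < O(n³) < O(2^n)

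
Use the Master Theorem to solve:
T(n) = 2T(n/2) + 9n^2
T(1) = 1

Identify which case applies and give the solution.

a=2, b=2, f(n)=9n^2. log_2(2) = 1. Since c=2 > 1 and the regularity condition holds (2(n/2)^2 = (2/2^2)n^2 with 2/2^2 < 1), Case 3 applies: T(n) = Θ(f(n)) = O(n^2).

Answer: O(n^2) - Case 3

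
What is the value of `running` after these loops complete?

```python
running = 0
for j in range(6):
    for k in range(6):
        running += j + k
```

Sum of all j+k for j,k in 6x6
`running` takes the values: 0 → 1 → 3 → 6 → 10 → 15 → 16 → 18 → 21 → 25 → 30 → 36 → 38 → 41 → 45 → 50 → 56 → 63 → 66 → 70 → 75 → 81 → 88 → 96 → 100 → 105 → 111 → 118 → 126 → 135 → 140 → 146 → 153 → 161 → 170 → 180

Answer: 180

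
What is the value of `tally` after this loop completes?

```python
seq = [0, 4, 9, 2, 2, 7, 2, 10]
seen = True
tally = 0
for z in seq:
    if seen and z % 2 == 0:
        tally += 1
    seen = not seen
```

Count even values at even positions
`tally` takes the values: 0 → 1 → 2 → 3

Answer: 3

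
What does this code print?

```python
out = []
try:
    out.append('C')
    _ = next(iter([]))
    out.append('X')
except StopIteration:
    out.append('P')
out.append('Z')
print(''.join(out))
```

Execution trace: 'C' (try body) → 'P' (except StopIteration) → 'Z' (after the try/except). Output: CPZ

Answer: CPZ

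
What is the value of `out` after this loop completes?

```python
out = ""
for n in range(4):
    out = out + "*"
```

Repeat '*' 4 times
`out` takes the values: "" → "*" → "**" → "***" → "****"

Answer: "****"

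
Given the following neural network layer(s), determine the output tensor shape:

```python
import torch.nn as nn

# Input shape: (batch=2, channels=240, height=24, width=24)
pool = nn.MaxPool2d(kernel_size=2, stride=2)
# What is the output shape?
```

Input: (2, 240, 24, 24) -> Output: (2, 240, 12, 12)

Answer: (2, 240, 12, 12)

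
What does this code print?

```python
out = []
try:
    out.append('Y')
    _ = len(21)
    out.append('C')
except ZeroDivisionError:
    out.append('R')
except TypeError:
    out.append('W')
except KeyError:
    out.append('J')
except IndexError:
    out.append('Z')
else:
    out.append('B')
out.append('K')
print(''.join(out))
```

Execution trace: 'Y' (try body) → 'W' (except TypeError) → 'K' (after the try/except). Output: YWK

Answer: YWK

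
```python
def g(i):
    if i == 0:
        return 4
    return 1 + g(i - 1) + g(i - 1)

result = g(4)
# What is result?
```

g(i) = 1 + 2·g(i-1), g(0)=4. Closed form: (4+1)·2^4 - 1 = 79.

Answer: 79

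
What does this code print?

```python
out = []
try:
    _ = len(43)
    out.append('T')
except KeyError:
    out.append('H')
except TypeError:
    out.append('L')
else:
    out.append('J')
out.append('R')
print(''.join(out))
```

Execution trace: 'L' (except TypeError) → 'R' (after the try/except). Output: LR

Answer: LR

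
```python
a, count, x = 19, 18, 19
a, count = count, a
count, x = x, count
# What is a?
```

Trace:
`a, count, x = 19, 18, 19` → a = 19; count = 18; x = 19
`a, count = count, a` → a = 18; count = 19
`count, x = x, count` → count = 19; x = 19
So a = 18

Answer: 18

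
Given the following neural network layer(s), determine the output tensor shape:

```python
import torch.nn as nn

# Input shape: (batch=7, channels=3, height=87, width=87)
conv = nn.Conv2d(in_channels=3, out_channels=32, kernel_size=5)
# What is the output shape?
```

Input: (7, 3, 87, 87) -> Output: (7, 32, 83, 83)

Answer: (7, 32, 83, 83)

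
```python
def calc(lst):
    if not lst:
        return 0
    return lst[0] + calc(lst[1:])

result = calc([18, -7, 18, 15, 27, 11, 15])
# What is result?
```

18 + (-7) + 18 + 15 + 27 + 11 + 15 + 0 = 97

Answer: 97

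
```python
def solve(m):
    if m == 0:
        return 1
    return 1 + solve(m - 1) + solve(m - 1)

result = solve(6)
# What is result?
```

solve(m) = 1 + 2·solve(m-1), solve(0)=1. Closed form: (1+1)·2^6 - 1 = 127.

Answer: 127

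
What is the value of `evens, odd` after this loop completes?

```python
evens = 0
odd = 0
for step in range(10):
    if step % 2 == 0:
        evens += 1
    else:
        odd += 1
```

Count evens and odds in range(10)
`evens, odd` takes the values: (0, 0) → (1, 0) → (1, 1) → (2, 1) → (2, 2) → (3, 2) → (3, 3) → (4, 3) → (4, 4) → (5, 4) → (5, 5)

Answer: 5, 5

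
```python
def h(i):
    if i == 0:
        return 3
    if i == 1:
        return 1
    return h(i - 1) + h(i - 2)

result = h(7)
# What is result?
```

Build up from base cases: h(0)=3, h(1)=1, h(2)=4, h(3)=5, h(4)=9, h(5)=14, h(6)=23, ..., h(7)=37

Answer: 37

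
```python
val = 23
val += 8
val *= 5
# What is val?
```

Trace:
`val = 23` → val = 23
`val += 8` → val = 31
`val *= 5` → val = 155
So val = 155

Answer: 155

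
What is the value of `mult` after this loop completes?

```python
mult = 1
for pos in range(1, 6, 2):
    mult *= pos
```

Product of 1, 3, 5, ... up to 5
`mult` takes the values: 1 → 3 → 15

Answer: 15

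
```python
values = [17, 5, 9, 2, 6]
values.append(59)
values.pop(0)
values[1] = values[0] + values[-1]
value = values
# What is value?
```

Trace:
`values = [17, 5, 9, 2, 6]` → values = [17, 5, 9, 2, 6]
`values.append(59)` → values = [17, 5, 9, 2, 6, 59]
`values.pop(0)` → values = [5, 9, 2, 6, 59]
`values[1] = values[0] + values[-1]` → values = [5, 64, 2, 6, 59]
`value = values` → value = [5, 64, 2, 6, 59]
So value = [5, 64, 2, 6, 59]

Answer: [5, 64, 2, 6, 59]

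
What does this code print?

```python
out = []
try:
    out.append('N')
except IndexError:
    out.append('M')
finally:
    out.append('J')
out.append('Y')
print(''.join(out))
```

Execution trace: 'N' (try body, no exception) → 'J' (finally) → 'Y' (after the try/except). Output: NJY

Answer: NJY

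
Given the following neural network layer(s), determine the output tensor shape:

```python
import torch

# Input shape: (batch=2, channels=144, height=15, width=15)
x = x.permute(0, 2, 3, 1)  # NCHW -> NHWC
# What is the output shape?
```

Input: (2, 144, 15, 15) -> Output: (2, 15, 15, 144)

Answer: (2, 15, 15, 144)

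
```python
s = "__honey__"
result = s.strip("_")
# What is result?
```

Trace:
`s = "__honey__"` → s = '__honey__'
`result = s.strip("_")` → result = 'honey'
So result = 'honey'

Answer: 'honey'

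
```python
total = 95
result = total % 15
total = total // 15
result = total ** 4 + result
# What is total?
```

Trace:
`total = 95` → total = 95
`result = total % 15` → result = 5
`total = total // 15` → total = 6
`result = total ** 4 + result` → result = 1301
So total = 6

Answer: 6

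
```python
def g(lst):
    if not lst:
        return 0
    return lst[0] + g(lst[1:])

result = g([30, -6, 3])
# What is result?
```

30 + (-6) + 3 + 0 = 27

Answer: 27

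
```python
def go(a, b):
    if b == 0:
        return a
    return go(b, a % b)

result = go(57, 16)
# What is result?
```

go(57, 16) -> go(16, 9) -> go(9, 7) -> go(7, 2) -> go(2, 1) -> go(1, 0) -> 1

Answer: 1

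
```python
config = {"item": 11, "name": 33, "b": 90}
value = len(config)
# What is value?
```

Trace:
`config = {"item": 11, "name": 33, "b": 90}` → config = {'item': 11, 'name': 33, 'b': 90}
`value = len(config)` → value = 3
So value = 3

Answer: 3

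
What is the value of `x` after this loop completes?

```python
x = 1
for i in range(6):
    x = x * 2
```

Multiply by 2, 6 times: 1 * 2^6 = 64
`x` takes the values: 1 → 2 → 4 → 8 → 16 → 32 → 64

Answer: 64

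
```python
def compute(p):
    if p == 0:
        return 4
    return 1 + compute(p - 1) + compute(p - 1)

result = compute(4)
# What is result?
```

compute(p) = 1 + 2·compute(p-1), compute(0)=4. Closed form: (4+1)·2^4 - 1 = 79.

Answer: 79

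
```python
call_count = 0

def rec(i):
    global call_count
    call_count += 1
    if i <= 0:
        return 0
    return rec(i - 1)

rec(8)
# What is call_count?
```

Linear recursion stepping by 1: 9 calls from i=8 down to ≤0.

Answer: 9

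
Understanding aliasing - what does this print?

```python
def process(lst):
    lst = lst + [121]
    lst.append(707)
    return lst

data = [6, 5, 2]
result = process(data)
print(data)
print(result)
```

Key concept: rebinding parameter vs mutation.
Step by step:
`data = [6, 5, 2]` → data = [6, 5, 2]
`result = process(data)` → result = [6, 5, 2, 121, 707]
`print(data)` → prints [6, 5, 2]
`print(result)` → prints [6, 5, 2, 121, 707]

Answer:
[6, 5, 2]
[6, 5, 2, 121, 707]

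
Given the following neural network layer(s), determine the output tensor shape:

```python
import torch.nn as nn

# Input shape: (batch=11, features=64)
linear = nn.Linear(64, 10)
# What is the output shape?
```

Input: (11, 64) -> Output: (11, 10)

Answer: (11, 10)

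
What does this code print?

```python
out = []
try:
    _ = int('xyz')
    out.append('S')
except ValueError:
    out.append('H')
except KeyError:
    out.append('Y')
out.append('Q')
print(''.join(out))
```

Execution trace: 'H' (except ValueError) → 'Q' (after the try/except). Output: HQ

Answer: HQ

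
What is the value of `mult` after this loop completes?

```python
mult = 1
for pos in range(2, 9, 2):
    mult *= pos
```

Product of even numbers 2 to 8
`mult` takes the values: 1 → 2 → 8 → 48 → 384

Answer: 384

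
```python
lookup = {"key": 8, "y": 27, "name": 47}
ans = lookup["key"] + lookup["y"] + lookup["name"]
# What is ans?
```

Trace:
`lookup = {"key": 8, "y": 27, "name": 47}` → lookup = {'key': 8, 'y': 27, 'name': 47}
`ans = lookup["key"] + lookup["y"] + lookup["name"]` → ans = 82
So ans = 82

Answer: 82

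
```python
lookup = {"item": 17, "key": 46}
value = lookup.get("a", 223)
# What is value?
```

Trace:
`lookup = {"item": 17, "key": 46}` → lookup = {'item': 17, 'key': 46}
`value = lookup.get("a", 223)` → value = 223
So value = 223

Answer: 223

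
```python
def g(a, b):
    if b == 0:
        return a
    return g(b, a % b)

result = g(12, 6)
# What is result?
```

g(12, 6) -> g(6, 0) -> 6

Answer: 6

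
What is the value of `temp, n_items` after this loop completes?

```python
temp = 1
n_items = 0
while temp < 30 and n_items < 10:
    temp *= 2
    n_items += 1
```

Double until >= 30 or 10 iterations
`temp, n_items` takes the values: (1, 0) → (2, 0) → (2, 1) → (4, 1) → (4, 2) → (8, 2) → (8, 3) → (16, 3) → (16, 4) → (32, 4) → (32, 5)

Answer: 32, 5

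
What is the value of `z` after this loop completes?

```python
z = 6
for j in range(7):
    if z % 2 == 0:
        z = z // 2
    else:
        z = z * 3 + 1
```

Collatz-style transformation from 6
`z` takes the values: 6 → 3 → 10 → 5 → 16 → 8 → 4 → 2

Answer: 2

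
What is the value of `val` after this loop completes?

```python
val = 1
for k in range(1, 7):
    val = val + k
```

Start at 1, add 1 through 6
`val` takes the values: 1 → 2 → 4 → 7 → 11 → 16 → 22

Answer: 22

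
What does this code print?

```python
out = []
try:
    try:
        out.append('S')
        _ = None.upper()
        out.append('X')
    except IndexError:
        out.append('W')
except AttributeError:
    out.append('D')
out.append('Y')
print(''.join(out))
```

Execution trace: 'S' (try body) → 'D' (outer except AttributeError) → 'Y' (after the try/except). Output: SDY

Answer: SDY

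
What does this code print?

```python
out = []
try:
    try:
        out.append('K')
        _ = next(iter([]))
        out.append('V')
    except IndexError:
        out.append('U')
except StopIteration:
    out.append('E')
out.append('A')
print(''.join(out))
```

Execution trace: 'K' (try body) → 'E' (outer except StopIteration) → 'A' (after the try/except). Output: KEA

Answer: KEA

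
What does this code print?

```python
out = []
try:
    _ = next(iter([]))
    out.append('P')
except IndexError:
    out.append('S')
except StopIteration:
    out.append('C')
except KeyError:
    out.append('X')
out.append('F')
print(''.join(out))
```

Execution trace: 'C' (except StopIteration) → 'F' (after the try/except). Output: CF

Answer: CF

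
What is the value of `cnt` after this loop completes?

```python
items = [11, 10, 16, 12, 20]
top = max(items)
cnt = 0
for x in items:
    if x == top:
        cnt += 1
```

Count of max value 20 in [11, 10, 16, 12, 20]
`cnt` takes the values: 0 → 1

Answer: 1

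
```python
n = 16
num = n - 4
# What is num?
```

Trace:
`n = 16` → n = 16
`num = n - 4` → num = 12
So num = 12

Answer: 12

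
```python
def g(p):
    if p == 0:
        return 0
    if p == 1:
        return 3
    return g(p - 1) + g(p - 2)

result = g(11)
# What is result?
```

Build up from base cases: g(0)=0, g(1)=3, g(2)=3, g(3)=6, g(4)=9, g(5)=15, g(6)=24, ..., g(11)=267

Answer: 267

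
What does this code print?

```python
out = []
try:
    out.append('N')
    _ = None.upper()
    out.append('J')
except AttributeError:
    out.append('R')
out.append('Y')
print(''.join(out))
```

Execution trace: 'N' (try body) → 'R' (except AttributeError) → 'Y' (after the try/except). Output: NRY

Answer: NRY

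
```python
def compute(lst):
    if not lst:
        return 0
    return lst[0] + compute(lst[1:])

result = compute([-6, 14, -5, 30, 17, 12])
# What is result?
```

(-6) + 14 + (-5) + 30 + 17 + 12 + 0 = 62

Answer: 62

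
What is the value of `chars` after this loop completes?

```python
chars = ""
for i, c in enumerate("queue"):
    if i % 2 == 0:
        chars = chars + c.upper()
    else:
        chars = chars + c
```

Uppercase even positions in 'queue'
`chars` takes the values: "" → "Q" → "Qu" → "QuE" → "QuEu" → "QuEuE"

Answer: "QuEuE"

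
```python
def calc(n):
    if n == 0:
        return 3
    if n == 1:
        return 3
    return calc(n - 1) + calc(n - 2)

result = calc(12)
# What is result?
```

Build up from base cases: calc(0)=3, calc(1)=3, calc(2)=6, calc(3)=9, calc(4)=15, calc(5)=24, calc(6)=39, ..., calc(12)=699

Answer: 699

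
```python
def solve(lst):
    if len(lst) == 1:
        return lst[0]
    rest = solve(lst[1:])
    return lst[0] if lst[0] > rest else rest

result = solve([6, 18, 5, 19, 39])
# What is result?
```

Recursive max over [6, 18, 5, 19, 39] = 39

Answer: 39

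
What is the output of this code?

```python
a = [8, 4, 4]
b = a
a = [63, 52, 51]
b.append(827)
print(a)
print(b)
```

Key concept: rebinding vs mutation: a is rebound to a new list, b still points at the original.
Step by step:
`a = [8, 4, 4]` → a = [8, 4, 4]
`b = a` → b = [8, 4, 4] (same object as a)
`a = [63, 52, 51]` → a = [63, 52, 51]
`b.append(827)` → b = [8, 4, 4, 827]
`print(a)` → prints [63, 52, 51]
`print(b)` → prints [8, 4, 4, 827]

Answer:
[63, 52, 51]
[8, 4, 4, 827]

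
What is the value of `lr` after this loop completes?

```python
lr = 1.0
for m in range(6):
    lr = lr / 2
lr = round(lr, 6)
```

Halving LR 6 times: 1 / 2^6
`lr` takes the values: 1.0 → 0.5 → 0.25 → 0.125 → 0.0625 → 0.03125 → 0.015625

Answer: 0.015625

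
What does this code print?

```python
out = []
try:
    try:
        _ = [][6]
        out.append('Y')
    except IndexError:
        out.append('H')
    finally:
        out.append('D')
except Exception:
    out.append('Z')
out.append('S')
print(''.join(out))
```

Execution trace: 'H' (inner except IndexError) → 'D' (inner finally) → 'S' (after the try/except). Output: HDS

Answer: HDS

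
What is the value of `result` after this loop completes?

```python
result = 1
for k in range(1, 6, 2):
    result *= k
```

Product of 1, 3, 5, ... up to 5
`result` takes the values: 1 → 3 → 15

Answer: 15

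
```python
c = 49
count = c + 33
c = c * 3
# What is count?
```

Trace:
`c = 49` → c = 49
`count = c + 33` → count = 82
`c = c * 3` → c = 147
So count = 82

Answer: 82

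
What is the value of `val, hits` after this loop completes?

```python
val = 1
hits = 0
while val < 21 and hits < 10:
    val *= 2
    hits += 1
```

Double until >= 21 or 10 iterations
`val, hits` takes the values: (1, 0) → (2, 0) → (2, 1) → (4, 1) → (4, 2) → (8, 2) → (8, 3) → (16, 3) → (16, 4) → (32, 4) → (32, 5)

Answer: 32, 5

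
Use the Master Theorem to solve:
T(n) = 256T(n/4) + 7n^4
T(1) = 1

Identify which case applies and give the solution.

a=256, b=4, f(n)=7n^4. log_4(256) = 4. Since c=4 = 4, Case 2 applies: T(n) = Θ(n^log_b(a) · log n) = O(n^4 log n).

Answer: O(n^4 log n) - Case 2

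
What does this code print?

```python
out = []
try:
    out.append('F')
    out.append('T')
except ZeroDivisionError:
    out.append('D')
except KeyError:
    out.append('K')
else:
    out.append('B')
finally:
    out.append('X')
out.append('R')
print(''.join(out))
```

Execution trace: 'F' (try body) → 'T' (try body, no exception) → 'B' (else) → 'X' (finally) → 'R' (after the try/except). Output: FTBXR

Answer: FTBXR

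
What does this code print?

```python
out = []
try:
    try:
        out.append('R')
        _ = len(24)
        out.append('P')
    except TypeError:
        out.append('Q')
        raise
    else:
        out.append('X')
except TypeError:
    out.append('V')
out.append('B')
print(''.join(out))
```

Execution trace: 'R' (inner try body) → 'Q' (inner except TypeError) → 'V' (outer except TypeError) → 'B' (after the try/except). Output: RQVB

Answer: RQVB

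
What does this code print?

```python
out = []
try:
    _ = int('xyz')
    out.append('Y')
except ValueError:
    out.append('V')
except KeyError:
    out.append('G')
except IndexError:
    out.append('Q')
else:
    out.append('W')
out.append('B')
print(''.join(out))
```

Execution trace: 'V' (except ValueError) → 'B' (after the try/except). Output: VB

Answer: VB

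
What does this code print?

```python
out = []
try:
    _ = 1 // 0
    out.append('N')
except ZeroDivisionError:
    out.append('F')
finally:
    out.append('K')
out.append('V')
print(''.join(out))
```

Execution trace: 'F' (except ZeroDivisionError) → 'K' (finally) → 'V' (after the try/except). Output: FKV

Answer: FKV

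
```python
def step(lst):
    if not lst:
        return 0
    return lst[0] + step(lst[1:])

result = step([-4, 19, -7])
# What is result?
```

(-4) + 19 + (-7) + 0 = 8

Answer: 8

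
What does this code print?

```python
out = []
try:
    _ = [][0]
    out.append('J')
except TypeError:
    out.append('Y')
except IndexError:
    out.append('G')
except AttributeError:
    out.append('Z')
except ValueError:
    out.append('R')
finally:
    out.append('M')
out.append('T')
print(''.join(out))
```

Execution trace: 'G' (except IndexError) → 'M' (finally) → 'T' (after the try/except). Output: GMT

Answer: GMT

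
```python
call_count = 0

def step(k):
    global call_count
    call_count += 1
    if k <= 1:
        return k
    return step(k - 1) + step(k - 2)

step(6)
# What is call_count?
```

Calls(k) = 1 + Calls(k-1) + Calls(k-2); Calls(0)=Calls(1)=1. For k=6 this gives 25.

Answer: 25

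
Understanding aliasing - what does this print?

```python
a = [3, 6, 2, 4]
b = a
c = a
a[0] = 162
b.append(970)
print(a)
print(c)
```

Key concept: multiple aliases.
Step by step:
`a = [3, 6, 2, 4]` → a = [3, 6, 2, 4]
`b = a` → b = [3, 6, 2, 4] (same object as a)
`c = a` → c = [3, 6, 2, 4] (same object as a, b)
`a[0] = 162` → a = [162, 6, 2, 4] (same object as b, c); b = [162, 6, 2, 4] (same object as a, c); c = [162, 6, 2, 4] (same object as a, b)
`b.append(970)` → a = [162, 6, 2, 4, 970] (same object as b, c); b = [162, 6, 2, 4, 970] (same object as a, c); c = [162, 6, 2, 4, 970] (same object as a, b)
`print(a)` → prints [162, 6, 2, 4, 970]
`print(c)` → prints [162, 6, 2, 4, 970]

Answer:
[162, 6, 2, 4, 970]
[162, 6, 2, 4, 970]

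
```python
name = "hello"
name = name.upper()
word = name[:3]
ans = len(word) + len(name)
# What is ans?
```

Trace:
`name = "hello"` → name = 'hello'
`name = name.upper()` → name = 'HELLO'
`word = name[:3]` → word = 'HEL'
`ans = len(word) + len(name)` → ans = 8
So ans = 8

Answer: 8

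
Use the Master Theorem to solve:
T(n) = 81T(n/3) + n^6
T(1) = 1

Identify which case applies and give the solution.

a=81, b=3, f(n)=n^6. log_3(81) = 4. Since c=6 > 4 and the regularity condition holds (81(n/3)^6 = (81/3^6)n^6 with 81/3^6 < 1), Case 3 applies: T(n) = Θ(f(n)) = O(n^6).

Answer: O(n^6) - Case 3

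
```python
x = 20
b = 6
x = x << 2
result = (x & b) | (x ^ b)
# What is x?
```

Trace:
`x = 20` → x = 20
`b = 6` → b = 6
`x = x << 2` → x = 80
`result = (x & b) | (x ^ b)` → result = 86
So x = 80

Answer: 80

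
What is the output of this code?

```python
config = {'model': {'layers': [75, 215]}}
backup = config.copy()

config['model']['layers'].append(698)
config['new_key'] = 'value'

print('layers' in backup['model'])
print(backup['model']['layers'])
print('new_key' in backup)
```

Key concept: shallow copy gotcha with nested dict.
Step by step:
`config = {'model': {'layers': [75, 215]}}` → config = {'model': {'layers': [75, 215]}}
`backup = config.copy()` → backup = {'model': {'layers': [75, 215]}}
`config['model']['layers'].append(698)` → config = {'model': {'layers': [75, 215, 698]}}; backup = {'model': {'layers': [75, 215, 698]}}
`config['new_key'] = 'value'` → config = {'model': {'layers': [75, 215, 698]}, 'new_key': 'value'}
`print('layers' in backup['model'])` → prints True
`print(backup['model']['layers'])` → prints [75, 215, 698]
`print('new_key' in backup)` → prints False

Answer:
True
[75, 215, 698]
False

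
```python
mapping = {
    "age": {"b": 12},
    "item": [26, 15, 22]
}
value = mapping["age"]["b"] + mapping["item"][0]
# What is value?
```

Trace:
`mapping = { ...` → mapping = {'age': {'b': 12}, 'item': [26, 15, 22]}
`value = mapping["age"]["b"] + mapping["item"][0]` → value = 38
So value = 38

Answer: 38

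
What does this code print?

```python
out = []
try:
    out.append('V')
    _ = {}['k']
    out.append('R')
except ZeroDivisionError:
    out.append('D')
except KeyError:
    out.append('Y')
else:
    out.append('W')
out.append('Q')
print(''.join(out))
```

Execution trace: 'V' (try body) → 'Y' (except KeyError) → 'Q' (after the try/except). Output: VYQ

Answer: VYQ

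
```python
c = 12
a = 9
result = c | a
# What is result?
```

Trace:
`c = 12` → c = 12
`a = 9` → a = 9
`result = c | a` → result = 13
So result = 13

Answer: 13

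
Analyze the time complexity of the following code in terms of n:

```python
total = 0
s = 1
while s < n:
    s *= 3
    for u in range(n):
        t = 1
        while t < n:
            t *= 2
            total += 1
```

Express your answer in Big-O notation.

Each loop level contributes: log n × n × log n. Multiplying the contributions gives O(n log² n).

Answer: O(n log² n)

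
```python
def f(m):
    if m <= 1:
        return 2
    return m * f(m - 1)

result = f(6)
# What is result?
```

f(6) = 6 * 5 * 4 * 3 * 2 * 2 = 1440

Answer: 1440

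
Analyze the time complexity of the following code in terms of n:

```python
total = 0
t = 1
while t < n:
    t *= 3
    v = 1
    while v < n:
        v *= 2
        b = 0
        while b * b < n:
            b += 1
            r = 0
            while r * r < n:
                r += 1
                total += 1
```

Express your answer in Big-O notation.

Each loop level contributes: log n × log n × √n × √n. Multiplying the contributions gives O(n log² n).

Answer: O(n log² n)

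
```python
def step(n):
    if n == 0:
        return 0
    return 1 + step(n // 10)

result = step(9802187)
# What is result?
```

Count of digits of 9802187: 7

Answer: 7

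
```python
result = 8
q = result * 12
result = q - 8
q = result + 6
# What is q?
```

Trace:
`result = 8` → result = 8
`q = result * 12` → q = 96
`result = q - 8` → result = 88
`q = result + 6` → q = 94
So q = 94

Answer: 94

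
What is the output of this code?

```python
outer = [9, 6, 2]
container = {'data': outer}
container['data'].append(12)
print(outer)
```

Key concept: dict holds reference to list.
Step by step:
`outer = [9, 6, 2]` → outer = [9, 6, 2]
`container = {'data': outer}` → container = {'data': [9, 6, 2]}
`container['data'].append(12)` → outer = [9, 6, 2, 12]; container = {'data': [9, 6, 2, 12]}
`print(outer)` → prints [9, 6, 2, 12]

Answer: [9, 6, 2, 12]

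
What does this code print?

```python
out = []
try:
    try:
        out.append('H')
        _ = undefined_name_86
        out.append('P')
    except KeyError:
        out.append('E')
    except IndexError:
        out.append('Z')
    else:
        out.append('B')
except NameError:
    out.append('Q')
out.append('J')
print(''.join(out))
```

Execution trace: 'H' (inner try body) → 'Q' (outer except NameError) → 'J' (after the try/except). Output: HQJ

Answer: HQJ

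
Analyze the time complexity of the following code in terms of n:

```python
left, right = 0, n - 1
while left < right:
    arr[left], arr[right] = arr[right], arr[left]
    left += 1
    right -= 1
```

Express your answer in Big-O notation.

This is In-place array reversal. Time complexity: O(n).

Answer: O(n)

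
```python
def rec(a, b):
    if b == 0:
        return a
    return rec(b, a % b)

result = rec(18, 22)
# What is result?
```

rec(18, 22) -> rec(22, 18) -> rec(18, 4) -> rec(4, 2) -> rec(2, 0) -> 2

Answer: 2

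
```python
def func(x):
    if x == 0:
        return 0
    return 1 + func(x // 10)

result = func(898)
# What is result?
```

Count of digits of 898: 3

Answer: 3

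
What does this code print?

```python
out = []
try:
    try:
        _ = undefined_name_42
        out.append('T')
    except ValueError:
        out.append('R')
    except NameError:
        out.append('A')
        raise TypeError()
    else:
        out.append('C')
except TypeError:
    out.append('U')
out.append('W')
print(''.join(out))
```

Execution trace: 'A' (inner except NameError) → 'U' (outer except TypeError) → 'W' (after the try/except). Output: AUW

Answer: AUW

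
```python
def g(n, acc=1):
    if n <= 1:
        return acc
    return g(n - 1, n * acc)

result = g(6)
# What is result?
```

Accumulator trace (n, acc): (6, 1) -> (5, 6) -> (4, 30) -> (3, 120) -> (2, 360) -> (1, 720) -> return 720

Answer: 720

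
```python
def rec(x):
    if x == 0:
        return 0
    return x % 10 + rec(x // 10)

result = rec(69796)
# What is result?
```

Sum of digits of 69796: 6 + 9 + 7 + 9 + 6 = 37

Answer: 37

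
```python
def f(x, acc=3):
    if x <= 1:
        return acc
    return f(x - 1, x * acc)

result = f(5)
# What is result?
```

Accumulator trace (n, acc): (5, 3) -> (4, 15) -> (3, 60) -> (2, 180) -> (1, 360) -> return 360

Answer: 360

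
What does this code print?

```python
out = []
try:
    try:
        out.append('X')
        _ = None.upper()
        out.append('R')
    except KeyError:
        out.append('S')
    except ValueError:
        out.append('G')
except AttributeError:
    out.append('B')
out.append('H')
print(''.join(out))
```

Execution trace: 'X' (try body) → 'B' (outer except AttributeError) → 'H' (after the try/except). Output: XBH

Answer: XBH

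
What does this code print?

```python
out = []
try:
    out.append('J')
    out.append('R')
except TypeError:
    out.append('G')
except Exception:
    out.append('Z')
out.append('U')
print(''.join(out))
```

Execution trace: 'J' (try body) → 'R' (try body, no exception) → 'U' (after the try/except). Output: JRU

Answer: JRU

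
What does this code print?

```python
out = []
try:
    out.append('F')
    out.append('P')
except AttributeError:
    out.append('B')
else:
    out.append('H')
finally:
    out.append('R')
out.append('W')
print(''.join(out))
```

Execution trace: 'F' (try body) → 'P' (try body, no exception) → 'H' (else) → 'R' (finally) → 'W' (after the try/except). Output: FPHRW

Answer: FPHRW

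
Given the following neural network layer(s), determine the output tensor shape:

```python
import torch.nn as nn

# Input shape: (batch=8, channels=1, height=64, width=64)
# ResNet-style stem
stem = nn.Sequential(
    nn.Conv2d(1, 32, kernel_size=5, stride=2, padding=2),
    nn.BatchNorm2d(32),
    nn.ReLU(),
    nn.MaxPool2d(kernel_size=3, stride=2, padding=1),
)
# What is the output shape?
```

Input: (8, 1, 64, 64) -> after Conv2d 5x5 stride=2: (8, 32, 32, 32) -> Output: (8, 32, 16, 16)

Answer: (8, 32, 16, 16)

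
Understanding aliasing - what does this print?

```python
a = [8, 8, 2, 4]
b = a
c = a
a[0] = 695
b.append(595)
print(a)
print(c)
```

Key concept: multiple aliases.
Step by step:
`a = [8, 8, 2, 4]` → a = [8, 8, 2, 4]
`b = a` → b = [8, 8, 2, 4] (same object as a)
`c = a` → c = [8, 8, 2, 4] (same object as a, b)
`a[0] = 695` → a = [695, 8, 2, 4] (same object as b, c); b = [695, 8, 2, 4] (same object as a, c); c = [695, 8, 2, 4] (same object as a, b)
`b.append(595)` → a = [695, 8, 2, 4, 595] (same object as b, c); b = [695, 8, 2, 4, 595] (same object as a, c); c = [695, 8, 2, 4, 595] (same object as a, b)
`print(a)` → prints [695, 8, 2, 4, 595]
`print(c)` → prints [695, 8, 2, 4, 595]

Answer:
[695, 8, 2, 4, 595]
[695, 8, 2, 4, 595]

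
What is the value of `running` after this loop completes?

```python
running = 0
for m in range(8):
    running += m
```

Sum of 0 to 7 = 28
`running` takes the values: 0 → 1 → 3 → 6 → 10 → 15 → 21 → 28

Answer: 28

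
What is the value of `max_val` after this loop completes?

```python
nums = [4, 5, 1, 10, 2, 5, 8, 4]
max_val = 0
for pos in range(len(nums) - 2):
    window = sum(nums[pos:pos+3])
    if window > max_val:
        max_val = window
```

Max sum of 3-element window in [4, 5, 1, 10, 2, 5, 8, 4]
`max_val` takes the values: 0 → 10 → 16 → 17

Answer: 17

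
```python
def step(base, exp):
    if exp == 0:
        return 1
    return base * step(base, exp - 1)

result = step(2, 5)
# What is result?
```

step(2, 5) = 2 * 2 * 2 * 2 * 2 = 32

Answer: 32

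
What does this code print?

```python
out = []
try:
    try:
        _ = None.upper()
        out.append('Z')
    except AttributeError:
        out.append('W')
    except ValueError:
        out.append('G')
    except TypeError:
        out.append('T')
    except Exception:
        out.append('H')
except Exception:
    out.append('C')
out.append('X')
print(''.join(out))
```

Execution trace: 'W' (inner except AttributeError) → 'X' (after the try/except). Output: WX

Answer: WX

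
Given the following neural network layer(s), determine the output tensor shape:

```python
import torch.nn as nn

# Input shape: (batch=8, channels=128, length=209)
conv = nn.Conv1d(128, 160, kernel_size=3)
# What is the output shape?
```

Input: (8, 128, 209) -> Output: (8, 160, 207)

Answer: (8, 160, 207)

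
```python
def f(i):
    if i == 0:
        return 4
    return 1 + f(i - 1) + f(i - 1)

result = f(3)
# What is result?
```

f(i) = 1 + 2·f(i-1), f(0)=4. Closed form: (4+1)·2^3 - 1 = 39.

Answer: 39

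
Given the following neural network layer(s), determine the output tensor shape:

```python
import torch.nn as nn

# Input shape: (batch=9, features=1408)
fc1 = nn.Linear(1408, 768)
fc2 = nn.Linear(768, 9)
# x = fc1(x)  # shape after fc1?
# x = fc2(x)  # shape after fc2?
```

Input: (9, 1408) -> after fc1: (9, 768) -> Output: (9, 9)

Answer: (9, 9)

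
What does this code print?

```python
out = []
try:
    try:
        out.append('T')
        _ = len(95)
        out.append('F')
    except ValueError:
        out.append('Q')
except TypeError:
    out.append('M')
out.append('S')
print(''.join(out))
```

Execution trace: 'T' (try body) → 'M' (outer except TypeError) → 'S' (after the try/except). Output: TMS

Answer: TMS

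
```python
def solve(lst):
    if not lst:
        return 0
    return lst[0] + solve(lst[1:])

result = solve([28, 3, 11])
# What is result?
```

28 + 3 + 11 + 0 = 42

Answer: 42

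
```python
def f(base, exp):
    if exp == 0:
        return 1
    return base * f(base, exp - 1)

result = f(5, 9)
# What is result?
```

f(5, 9) = 5 * 5 * 5 * 5 * 5 * 5 * 5 * 5 * 5 = 1953125

Answer: 1953125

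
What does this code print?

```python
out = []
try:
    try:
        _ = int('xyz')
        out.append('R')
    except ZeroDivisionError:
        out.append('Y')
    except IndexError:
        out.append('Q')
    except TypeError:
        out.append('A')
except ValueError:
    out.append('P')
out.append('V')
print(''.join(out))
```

Execution trace: 'P' (outer except ValueError) → 'V' (after the try/except). Output: PV

Answer: PV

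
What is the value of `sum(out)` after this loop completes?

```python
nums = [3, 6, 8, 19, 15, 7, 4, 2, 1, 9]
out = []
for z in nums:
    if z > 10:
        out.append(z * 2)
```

Sum of doubled values > 10
`out` takes the values: [] → [38] → [38, 30]
So `sum(out)` = 68

Answer: 68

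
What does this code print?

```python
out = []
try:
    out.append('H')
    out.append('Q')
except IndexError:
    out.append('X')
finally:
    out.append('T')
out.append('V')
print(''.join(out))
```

Execution trace: 'H' (try body) → 'Q' (try body, no exception) → 'T' (finally) → 'V' (after the try/except). Output: HQTV

Answer: HQTV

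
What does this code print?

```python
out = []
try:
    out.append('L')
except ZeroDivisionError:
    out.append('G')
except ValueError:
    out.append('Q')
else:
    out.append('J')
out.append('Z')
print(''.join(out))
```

Execution trace: 'L' (try body, no exception) → 'J' (else) → 'Z' (after the try/except). Output: LJZ

Answer: LJZ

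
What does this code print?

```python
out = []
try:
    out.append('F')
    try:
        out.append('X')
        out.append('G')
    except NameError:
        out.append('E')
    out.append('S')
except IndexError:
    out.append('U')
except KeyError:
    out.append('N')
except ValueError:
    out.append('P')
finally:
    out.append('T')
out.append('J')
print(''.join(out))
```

Execution trace: 'F' (try body) → 'X' (inner try body) → 'G' (inner try body, no exception) → 'S' (try body, no exception) → 'T' (finally) → 'J' (after the try/except). Output: FXGSTJ

Answer: FXGSTJ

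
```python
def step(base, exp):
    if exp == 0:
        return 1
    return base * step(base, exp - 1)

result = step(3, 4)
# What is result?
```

step(3, 4) = 3 * 3 * 3 * 3 = 81

Answer: 81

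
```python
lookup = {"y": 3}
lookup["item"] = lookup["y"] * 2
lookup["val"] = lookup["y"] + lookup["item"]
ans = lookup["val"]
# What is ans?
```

Trace:
`lookup = {"y": 3}` → lookup = {'y': 3}
`lookup["item"] = lookup["y"] * 2` → lookup = {'y': 3, 'item': 6}
`lookup["val"] = lookup["y"] + lookup["item"]` → lookup = {'y': 3, 'item': 6, 'val': 9}
`ans = lookup["val"]` → ans = 9
So ans = 9

Answer: 9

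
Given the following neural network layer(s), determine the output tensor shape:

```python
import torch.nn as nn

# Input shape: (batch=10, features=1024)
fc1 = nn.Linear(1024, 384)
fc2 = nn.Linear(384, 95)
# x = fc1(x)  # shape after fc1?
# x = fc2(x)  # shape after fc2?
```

Input: (10, 1024) -> after fc1: (10, 384) -> Output: (10, 95)

Answer: (10, 95)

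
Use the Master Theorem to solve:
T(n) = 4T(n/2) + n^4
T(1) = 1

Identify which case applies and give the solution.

a=4, b=2, f(n)=n^4. log_2(4) = 2. Since c=4 > 2 and the regularity condition holds (4(n/2)^4 = (4/2^4)n^4 with 4/2^4 < 1), Case 3 applies: T(n) = Θ(f(n)) = O(n^4).

Answer: O(n^4) - Case 3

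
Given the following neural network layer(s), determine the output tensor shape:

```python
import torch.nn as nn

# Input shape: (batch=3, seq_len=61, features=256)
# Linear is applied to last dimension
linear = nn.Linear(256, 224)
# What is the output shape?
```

Input: (3, 61, 256) -> Output: (3, 61, 224)

Answer: (3, 61, 224)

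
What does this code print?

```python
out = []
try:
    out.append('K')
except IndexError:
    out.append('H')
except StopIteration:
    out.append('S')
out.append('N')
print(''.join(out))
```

Execution trace: 'K' (try body, no exception) → 'N' (after the try/except). Output: KN

Answer: KN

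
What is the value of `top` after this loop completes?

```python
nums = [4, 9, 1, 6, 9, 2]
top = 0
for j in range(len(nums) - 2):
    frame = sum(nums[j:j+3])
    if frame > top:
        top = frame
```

Max sum of 3-element window in [4, 9, 1, 6, 9, 2]
`top` takes the values: 0 → 14 → 16 → 17

Answer: 17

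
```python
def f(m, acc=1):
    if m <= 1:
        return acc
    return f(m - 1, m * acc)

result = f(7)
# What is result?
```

Accumulator trace (n, acc): (7, 1) -> (6, 7) -> (5, 42) -> (4, 210) -> (3, 840) -> (2, 2520) -> (1, 5040) -> return 5040

Answer: 5040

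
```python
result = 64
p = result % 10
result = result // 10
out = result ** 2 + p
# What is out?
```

Trace:
`result = 64` → result = 64
`p = result % 10` → p = 4
`result = result // 10` → result = 6
`out = result ** 2 + p` → out = 40
So out = 40

Answer: 40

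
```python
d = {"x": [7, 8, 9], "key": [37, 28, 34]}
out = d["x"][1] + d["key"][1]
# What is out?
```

Trace:
`d = {"x": [7, 8, 9], "key": [37, 28, 34]}` → d = {'x': [7, 8, 9], 'key': [37, 28, 34]}
`out = d["x"][1] + d["key"][1]` → out = 36
So out = 36

Answer: 36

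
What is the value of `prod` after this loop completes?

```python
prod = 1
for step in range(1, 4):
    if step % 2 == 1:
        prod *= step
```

Product of odd numbers 1 to 3
`prod` takes the values: 1 → 3

Answer: 3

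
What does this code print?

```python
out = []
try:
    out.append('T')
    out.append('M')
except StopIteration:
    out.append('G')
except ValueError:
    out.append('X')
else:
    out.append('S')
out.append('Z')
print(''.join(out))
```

Execution trace: 'T' (try body) → 'M' (try body, no exception) → 'S' (else) → 'Z' (after the try/except). Output: TMSZ

Answer: TMSZ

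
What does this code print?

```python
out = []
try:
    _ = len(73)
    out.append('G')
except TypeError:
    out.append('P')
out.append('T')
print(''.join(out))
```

Execution trace: 'P' (except TypeError) → 'T' (after the try/except). Output: PT

Answer: PT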